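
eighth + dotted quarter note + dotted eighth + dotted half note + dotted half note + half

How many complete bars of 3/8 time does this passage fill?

7

One bar of 3/8 = 6 sixteenth notes.
Convert each value to sixteenth notes: eighth = 2; dotted quarter note = 6; dotted eighth = 3; dotted half note = 12; dotted half note = 12; half = 8.
Total: 2 + 6 + 3 + 12 + 12 + 8 = 43.
43 ÷ 6 = 7 complete bars with 1 left over.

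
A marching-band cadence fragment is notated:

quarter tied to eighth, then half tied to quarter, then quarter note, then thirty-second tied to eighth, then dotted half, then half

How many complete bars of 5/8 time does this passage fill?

One bar of 5/8 = 20 thirty-second notes.
Each duration in thirty-second notes: quarter tied to eighth (quarter + eighth) = 12; half tied to quarter (half + quarter) = 24; quarter note = 8; thirty-second tied to eighth (thirty-second + eighth) = 5; dotted half = 24; half = 16.
Total: 12 + 24 + 8 + 5 + 24 + 16 = 89.
89 ÷ 20 = 4 complete bars with 9 left over.

4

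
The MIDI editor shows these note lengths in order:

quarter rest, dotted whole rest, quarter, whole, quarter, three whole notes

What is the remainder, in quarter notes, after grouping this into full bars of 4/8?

1

One bar of 4/8 = 2 quarter notes.
Convert each value to quarter notes: quarter rest = 1; dotted whole rest = 6; quarter = 1; whole = 4; quarter = 1; whole note = 4; whole note = 4; whole note = 4.
Total: 1 + 6 + 1 + 4 + 1 + 4 + 4 + 4 = 25.
25 ÷ 2 = 12 complete bars with 1 quarter note remaining.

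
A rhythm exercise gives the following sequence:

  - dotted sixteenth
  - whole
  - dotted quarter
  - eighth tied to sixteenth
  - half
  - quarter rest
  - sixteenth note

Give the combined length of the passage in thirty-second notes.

79

In thirty-second notes: dotted sixteenth = 3; whole = 32; dotted quarter = 12; eighth tied to sixteenth (eighth + sixteenth) = 6; half = 16; quarter rest = 8; sixteenth note = 2.
Sum: 3 + 32 + 12 + 6 + 16 + 8 + 2 = 79 thirty-second notes.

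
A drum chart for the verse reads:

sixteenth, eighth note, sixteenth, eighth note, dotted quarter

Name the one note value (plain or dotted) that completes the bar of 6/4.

The bar of 6/4 = 24 sixteenth notes.
In sixteenth notes: sixteenth = 1; eighth note = 2; sixteenth = 1; eighth note = 2; dotted quarter = 6.
Altogether 1 + 2 + 1 + 2 + 6 = 12.
Remaining: 24 − 12 = 12 sixteenth notes, which is a dotted half note.

dotted half note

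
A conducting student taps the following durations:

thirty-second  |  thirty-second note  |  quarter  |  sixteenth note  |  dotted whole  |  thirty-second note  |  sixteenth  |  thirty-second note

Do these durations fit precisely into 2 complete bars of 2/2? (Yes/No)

One bar of 2/2 = 32 thirty-second notes, so 2 bars = 64.
In thirty-second notes: thirty-second = 1; thirty-second note = 1; quarter = 8; sixteenth note = 2; dotted whole = 48; thirty-second note = 1; sixteenth = 2; thirty-second note = 1.
Total: 1 + 1 + 8 + 2 + 48 + 1 + 2 + 1 = 64.
64 equals 64, so the answer is Yes.

Yes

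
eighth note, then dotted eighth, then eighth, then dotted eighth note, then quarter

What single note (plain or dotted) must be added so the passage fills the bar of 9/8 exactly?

The bar of 9/8 = 18 sixteenth notes.
In sixteenth notes: eighth note = 2; dotted eighth = 3; eighth = 2; dotted eighth note = 3; quarter = 4.
Adding: 2 + 3 + 2 + 3 + 4 = 14.
Remaining: 18 − 14 = 4 sixteenth notes, which is a quarter note.

quarter note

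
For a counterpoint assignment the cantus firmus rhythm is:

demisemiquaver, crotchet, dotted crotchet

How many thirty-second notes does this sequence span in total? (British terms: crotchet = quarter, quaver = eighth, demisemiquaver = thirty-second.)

Convert each value to thirty-second notes: demisemiquaver = 1; crotchet = 8; dotted crotchet = 12.
Adding: 1 + 8 + 12 = 21 thirty-second notes.

21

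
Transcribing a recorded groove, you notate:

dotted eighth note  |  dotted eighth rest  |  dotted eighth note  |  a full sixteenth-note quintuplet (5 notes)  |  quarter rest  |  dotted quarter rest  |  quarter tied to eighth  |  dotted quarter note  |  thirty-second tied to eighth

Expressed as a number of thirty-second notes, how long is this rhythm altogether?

75

In thirty-second notes: dotted eighth note = 6; dotted eighth rest = 6; dotted eighth note = 6; a full sixteenth-note quintuplet (5 notes) (five quintuplet sixteenths span one quarter) = 8; quarter rest = 8; dotted quarter rest = 12; quarter tied to eighth (quarter + eighth) = 12; dotted quarter note = 12; thirty-second tied to eighth (thirty-second + eighth) = 5.
Altogether 6 + 6 + 6 + 8 + 8 + 12 + 12 + 12 + 5 = 75 thirty-second notes.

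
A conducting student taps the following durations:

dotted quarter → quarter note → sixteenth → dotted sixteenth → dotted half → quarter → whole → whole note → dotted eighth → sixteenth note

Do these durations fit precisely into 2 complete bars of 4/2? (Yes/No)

One bar of 4/2 = 64 thirty-second notes, so 2 bars = 128.
In thirty-second notes: dotted quarter = 12; quarter note = 8; sixteenth = 2; dotted sixteenth = 3; dotted half = 24; quarter = 8; whole = 32; whole note = 32; dotted eighth = 6; sixteenth note = 2.
Sum: 12 + 8 + 2 + 3 + 24 + 8 + 32 + 32 + 6 + 2 = 129.
129 exceeds 128, so the answer is No.

No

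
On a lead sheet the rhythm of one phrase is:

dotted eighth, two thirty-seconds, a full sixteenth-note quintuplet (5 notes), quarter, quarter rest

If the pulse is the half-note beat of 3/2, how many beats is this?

One half-note beat = 16 thirty-second notes.
Convert each value to thirty-second notes: dotted eighth = 6; thirty-second = 1; thirty-second = 1; a full sixteenth-note quintuplet (5 notes) (five quintuplet sixteenths span one quarter) = 8; quarter = 8; quarter rest = 8.
Adding: 6 + 1 + 1 + 8 + 8 + 8 = 32.
32 ÷ 16 = 2 beats.

2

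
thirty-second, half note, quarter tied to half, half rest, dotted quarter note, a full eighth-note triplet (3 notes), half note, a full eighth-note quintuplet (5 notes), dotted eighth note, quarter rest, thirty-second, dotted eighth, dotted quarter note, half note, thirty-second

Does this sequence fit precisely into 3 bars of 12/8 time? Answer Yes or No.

No

One bar of 12/8 = 48 thirty-second notes, so 3 bars = 144.
In thirty-second notes: thirty-second = 1; half note = 16; quarter tied to half (quarter + half) = 24; half rest = 16; dotted quarter note = 12; a full eighth-note triplet (3 notes) (three triplet eighths span one quarter) = 8; half note = 16; a full eighth-note quintuplet (5 notes) (five quintuplet eighths span one half) = 16; dotted eighth note = 6; quarter rest = 8; thirty-second = 1; dotted eighth = 6; dotted quarter note = 12; half note = 16; thirty-second = 1.
Total: 1 + 16 + 24 + 16 + 12 + 8 + 16 + 16 + 6 + 8 + 1 + 6 + 12 + 16 + 1 = 159.
159 exceeds 144, so the answer is No.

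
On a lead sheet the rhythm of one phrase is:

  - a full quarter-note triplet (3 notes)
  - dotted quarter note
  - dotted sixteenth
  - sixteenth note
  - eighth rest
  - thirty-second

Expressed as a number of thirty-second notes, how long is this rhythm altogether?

38

In thirty-second notes: a full quarter-note triplet (3 notes) (three triplet quarters span one half) = 16; dotted quarter note = 12; dotted sixteenth = 3; sixteenth note = 2; eighth rest = 4; thirty-second = 1.
Sum: 16 + 12 + 3 + 2 + 4 + 1 = 38 thirty-second notes.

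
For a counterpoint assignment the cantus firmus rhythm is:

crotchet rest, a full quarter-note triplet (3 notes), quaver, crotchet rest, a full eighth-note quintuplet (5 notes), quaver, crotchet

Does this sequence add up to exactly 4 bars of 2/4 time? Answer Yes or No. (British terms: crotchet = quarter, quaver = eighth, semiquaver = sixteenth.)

One bar of 2/4 = 4 eighth notes, so 4 bars = 16.
Express everything in eighth notes: crotchet rest = 2; a full quarter-note triplet (3 notes) (three triplet quarters span one half) = 4; quaver = 1; crotchet rest = 2; a full eighth-note quintuplet (5 notes) (five quintuplet eighths span one half) = 4; quaver = 1; crotchet = 2.
Sum: 2 + 4 + 1 + 2 + 4 + 1 + 2 = 16.
16 equals 16, so the answer is Yes.

Yes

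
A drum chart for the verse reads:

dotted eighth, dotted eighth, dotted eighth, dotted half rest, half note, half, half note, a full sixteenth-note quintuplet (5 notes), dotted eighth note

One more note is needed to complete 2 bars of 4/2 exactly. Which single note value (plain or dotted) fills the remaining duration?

2 bars of 4/2 = 64 sixteenth notes.
Each duration in sixteenth notes: dotted eighth = 3; dotted eighth = 3; dotted eighth = 3; dotted half rest = 12; half note = 8; half = 8; half note = 8; a full sixteenth-note quintuplet (5 notes) (five quintuplet sixteenths span one quarter) = 4; dotted eighth note = 3.
Sum: 3 + 3 + 3 + 12 + 8 + 8 + 8 + 4 + 3 = 52.
Remaining: 64 − 52 = 12 sixteenth notes, which is a dotted half note.

dotted half note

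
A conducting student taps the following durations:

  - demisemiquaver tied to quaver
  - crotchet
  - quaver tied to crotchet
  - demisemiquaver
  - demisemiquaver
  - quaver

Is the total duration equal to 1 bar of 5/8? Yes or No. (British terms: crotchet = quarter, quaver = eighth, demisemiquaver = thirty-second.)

No

One bar of 5/8 = 20 thirty-second notes.
Express everything in thirty-second notes: demisemiquaver tied to quaver (demisemiquaver + quaver) = 5; crotchet = 8; quaver tied to crotchet (quaver + crotchet) = 12; demisemiquaver = 1; demisemiquaver = 1; quaver = 4.
Altogether 5 + 8 + 12 + 1 + 1 + 4 = 31.
31 exceeds 20, so the answer is No.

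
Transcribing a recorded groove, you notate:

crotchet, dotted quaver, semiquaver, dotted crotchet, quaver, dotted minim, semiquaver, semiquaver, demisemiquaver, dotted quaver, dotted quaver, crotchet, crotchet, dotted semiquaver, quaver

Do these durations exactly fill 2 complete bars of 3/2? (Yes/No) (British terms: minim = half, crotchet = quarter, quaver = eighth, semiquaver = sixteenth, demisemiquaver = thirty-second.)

Yes

One bar of 3/2 = 48 thirty-second notes, so 2 bars = 96.
Convert each value to thirty-second notes: crotchet = 8; dotted quaver = 6; semiquaver = 2; dotted crotchet = 12; quaver = 4; dotted minim = 24; semiquaver = 2; semiquaver = 2; demisemiquaver = 1; dotted quaver = 6; dotted quaver = 6; crotchet = 8; crotchet = 8; dotted semiquaver = 3; quaver = 4.
Altogether 8 + 6 + 2 + 12 + 4 + 24 + 2 + 2 + 1 + 6 + 6 + 8 + 8 + 3 + 4 = 96.
96 equals 96, so the answer is Yes.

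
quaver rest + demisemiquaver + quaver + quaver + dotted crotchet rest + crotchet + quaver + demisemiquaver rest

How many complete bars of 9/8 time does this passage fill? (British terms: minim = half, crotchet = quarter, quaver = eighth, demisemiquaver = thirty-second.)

One bar of 9/8 = 36 thirty-second notes.
Each duration in thirty-second notes: quaver rest = 4; demisemiquaver = 1; quaver = 4; quaver = 4; dotted crotchet rest = 12; crotchet = 8; quaver = 4; demisemiquaver rest = 1.
Adding: 4 + 1 + 4 + 4 + 12 + 8 + 4 + 1 = 38.
38 ÷ 36 = 1 complete bar with 2 left over.

1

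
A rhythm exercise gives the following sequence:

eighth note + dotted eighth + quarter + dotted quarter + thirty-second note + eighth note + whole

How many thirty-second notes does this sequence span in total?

Express everything in thirty-second notes: eighth note = 4; dotted eighth = 6; quarter = 8; dotted quarter = 12; thirty-second note = 1; eighth note = 4; whole = 32.
Total: 4 + 6 + 8 + 12 + 1 + 4 + 32 = 67 thirty-second notes.

67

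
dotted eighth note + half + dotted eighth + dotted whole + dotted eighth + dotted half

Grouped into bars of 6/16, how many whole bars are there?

One bar of 6/16 = 6 sixteenth notes.
Each duration in sixteenth notes: dotted eighth note = 3; half = 8; dotted eighth = 3; dotted whole = 24; dotted eighth = 3; dotted half = 12.
Altogether 3 + 8 + 3 + 24 + 3 + 12 = 53.
53 ÷ 6 = 8 complete bars with 5 left over.

8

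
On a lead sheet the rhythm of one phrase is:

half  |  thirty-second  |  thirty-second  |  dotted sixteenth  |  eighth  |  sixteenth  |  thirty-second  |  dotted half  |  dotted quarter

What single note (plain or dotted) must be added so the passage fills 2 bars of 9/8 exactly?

2 bars of 9/8 = 72 thirty-second notes.
Working in thirty-second notes: half = 16; thirty-second = 1; thirty-second = 1; dotted sixteenth = 3; eighth = 4; sixteenth = 2; thirty-second = 1; dotted half = 24; dotted quarter = 12.
Sum: 16 + 1 + 1 + 3 + 4 + 2 + 1 + 24 + 12 = 64.
Remaining: 72 − 64 = 8 thirty-second notes, which is a quarter note.

quarter note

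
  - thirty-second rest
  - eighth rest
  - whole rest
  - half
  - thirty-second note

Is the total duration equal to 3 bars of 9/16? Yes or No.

Yes

One bar of 9/16 = 18 thirty-second notes, so 3 bars = 54.
Working in thirty-second notes: thirty-second rest = 1; eighth rest = 4; whole rest = 32; half = 16; thirty-second note = 1.
Sum: 1 + 4 + 32 + 16 + 1 = 54.
54 equals 54, so the answer is Yes.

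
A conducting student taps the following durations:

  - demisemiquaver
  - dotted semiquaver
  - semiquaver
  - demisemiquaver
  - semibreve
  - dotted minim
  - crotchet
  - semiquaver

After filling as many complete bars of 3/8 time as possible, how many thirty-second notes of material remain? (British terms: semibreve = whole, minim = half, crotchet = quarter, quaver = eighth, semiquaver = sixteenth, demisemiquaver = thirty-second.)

One bar of 3/8 = 12 thirty-second notes.
Each duration in thirty-second notes: demisemiquaver = 1; dotted semiquaver = 3; semiquaver = 2; demisemiquaver = 1; semibreve = 32; dotted minim = 24; crotchet = 8; semiquaver = 2.
Adding: 1 + 3 + 2 + 1 + 32 + 24 + 8 + 2 = 73.
73 ÷ 12 = 6 complete bars with 1 thirty-second note remaining.

1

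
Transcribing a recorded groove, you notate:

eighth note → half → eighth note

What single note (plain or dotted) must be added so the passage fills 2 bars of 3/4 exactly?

2 bars of 3/4 = 12 eighth notes.
Each duration in eighth notes: eighth note = 1; half = 4; eighth note = 1.
Adding: 1 + 4 + 1 = 6.
Remaining: 12 − 6 = 6 eighth notes, which is a dotted half note.

dotted half note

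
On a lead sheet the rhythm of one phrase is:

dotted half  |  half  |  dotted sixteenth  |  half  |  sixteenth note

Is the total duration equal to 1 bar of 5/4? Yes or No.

One bar of 5/4 = 40 thirty-second notes.
Working in thirty-second notes: dotted half = 24; half = 16; dotted sixteenth = 3; half = 16; sixteenth note = 2.
Sum: 24 + 16 + 3 + 16 + 2 = 61.
61 exceeds 40, so the answer is No.

No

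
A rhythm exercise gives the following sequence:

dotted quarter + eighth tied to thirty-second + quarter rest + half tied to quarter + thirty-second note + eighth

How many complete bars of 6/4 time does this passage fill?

1

One bar of 6/4 = 48 thirty-second notes.
Express everything in thirty-second notes: dotted quarter = 12; eighth tied to thirty-second (eighth + thirty-second) = 5; quarter rest = 8; half tied to quarter (half + quarter) = 24; thirty-second note = 1; eighth = 4.
Altogether 12 + 5 + 8 + 24 + 1 + 4 = 54.
54 ÷ 48 = 1 complete bar with 6 left over.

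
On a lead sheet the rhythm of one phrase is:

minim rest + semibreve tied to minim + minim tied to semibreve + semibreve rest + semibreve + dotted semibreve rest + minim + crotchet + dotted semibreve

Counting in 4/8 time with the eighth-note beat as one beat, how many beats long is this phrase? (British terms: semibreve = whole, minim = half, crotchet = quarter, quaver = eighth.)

One eighth-note beat = 2 sixteenth notes.
In sixteenth notes: minim rest = 8; semibreve tied to minim (semibreve + minim) = 24; minim tied to semibreve (minim + semibreve) = 24; semibreve rest = 16; semibreve = 16; dotted semibreve rest = 24; minim = 8; crotchet = 4; dotted semibreve = 24.
Total: 8 + 24 + 24 + 16 + 16 + 24 + 8 + 4 + 24 = 148.
148 ÷ 2 = 74 beats.

74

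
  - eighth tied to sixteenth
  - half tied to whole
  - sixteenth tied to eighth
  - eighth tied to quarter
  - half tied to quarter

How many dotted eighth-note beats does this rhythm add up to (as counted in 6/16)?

One dotted eighth-note beat = 3 sixteenth notes.
Express everything in sixteenth notes: eighth tied to sixteenth (eighth + sixteenth) = 3; half tied to whole (half + whole) = 24; sixteenth tied to eighth (sixteenth + eighth) = 3; eighth tied to quarter (eighth + quarter) = 6; half tied to quarter (half + quarter) = 12.
Total: 3 + 24 + 3 + 6 + 12 = 48.
48 ÷ 3 = 16 beats.

16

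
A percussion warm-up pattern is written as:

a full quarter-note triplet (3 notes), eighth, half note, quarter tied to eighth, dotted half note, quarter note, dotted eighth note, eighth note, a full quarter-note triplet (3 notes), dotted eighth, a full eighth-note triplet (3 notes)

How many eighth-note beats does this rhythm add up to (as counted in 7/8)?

30

One eighth-note beat = 2 sixteenth notes.
Express everything in sixteenth notes: a full quarter-note triplet (3 notes) (three triplet quarters span one half) = 8; eighth = 2; half note = 8; quarter tied to eighth (quarter + eighth) = 6; dotted half note = 12; quarter note = 4; dotted eighth note = 3; eighth note = 2; a full quarter-note triplet (3 notes) (three triplet quarters span one half) = 8; dotted eighth = 3; a full eighth-note triplet (3 notes) (three triplet eighths span one quarter) = 4.
Sum: 8 + 2 + 8 + 6 + 12 + 4 + 3 + 2 + 8 + 3 + 4 = 60.
60 ÷ 2 = 30 beats.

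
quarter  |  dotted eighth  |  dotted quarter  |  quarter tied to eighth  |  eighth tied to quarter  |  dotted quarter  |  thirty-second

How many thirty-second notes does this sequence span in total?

63

Each duration in thirty-second notes: quarter = 8; dotted eighth = 6; dotted quarter = 12; quarter tied to eighth (quarter + eighth) = 12; eighth tied to quarter (eighth + quarter) = 12; dotted quarter = 12; thirty-second = 1.
Total: 8 + 6 + 12 + 12 + 12 + 12 + 1 = 63 thirty-second notes.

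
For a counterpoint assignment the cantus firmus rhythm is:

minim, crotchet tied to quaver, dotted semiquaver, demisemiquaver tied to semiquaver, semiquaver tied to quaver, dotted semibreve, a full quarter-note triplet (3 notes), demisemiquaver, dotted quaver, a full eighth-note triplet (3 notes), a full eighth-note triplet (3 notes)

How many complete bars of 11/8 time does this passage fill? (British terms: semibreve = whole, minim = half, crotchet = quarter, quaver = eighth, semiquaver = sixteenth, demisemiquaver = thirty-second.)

2

One bar of 11/8 = 44 thirty-second notes.
Each duration in thirty-second notes: minim = 16; crotchet tied to quaver (crotchet + quaver) = 12; dotted semiquaver = 3; demisemiquaver tied to semiquaver (demisemiquaver + semiquaver) = 3; semiquaver tied to quaver (semiquaver + quaver) = 6; dotted semibreve = 48; a full quarter-note triplet (3 notes) (three triplet quarters span one half) = 16; demisemiquaver = 1; dotted quaver = 6; a full eighth-note triplet (3 notes) (three triplet eighths span one quarter) = 8; a full eighth-note triplet (3 notes) (three triplet eighths span one quarter) = 8.
Sum: 16 + 12 + 3 + 3 + 6 + 48 + 16 + 1 + 6 + 8 + 8 = 127.
127 ÷ 44 = 2 complete bars with 39 left over.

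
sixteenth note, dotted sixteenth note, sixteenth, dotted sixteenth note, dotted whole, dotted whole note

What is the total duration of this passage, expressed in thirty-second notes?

Express everything in thirty-second notes: sixteenth note = 2; dotted sixteenth note = 3; sixteenth = 2; dotted sixteenth note = 3; dotted whole = 48; dotted whole note = 48.
Adding: 2 + 3 + 2 + 3 + 48 + 48 = 106 thirty-second notes.

106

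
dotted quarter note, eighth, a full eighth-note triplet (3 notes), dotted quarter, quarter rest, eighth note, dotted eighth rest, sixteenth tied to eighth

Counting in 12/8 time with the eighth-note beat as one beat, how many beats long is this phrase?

15

One eighth-note beat = 2 sixteenth notes.
In sixteenth notes: dotted quarter note = 6; eighth = 2; a full eighth-note triplet (3 notes) (three triplet eighths span one quarter) = 4; dotted quarter = 6; quarter rest = 4; eighth note = 2; dotted eighth rest = 3; sixteenth tied to eighth (sixteenth + eighth) = 3.
Total: 6 + 2 + 4 + 6 + 4 + 2 + 3 + 3 = 30.
30 ÷ 2 = 15 beats.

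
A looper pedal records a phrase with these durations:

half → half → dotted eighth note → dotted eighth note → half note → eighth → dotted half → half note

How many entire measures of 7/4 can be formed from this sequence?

1

One bar of 7/4 = 28 sixteenth notes.
Working in sixteenth notes: half = 8; half = 8; dotted eighth note = 3; dotted eighth note = 3; half note = 8; eighth = 2; dotted half = 12; half note = 8.
Adding: 8 + 8 + 3 + 3 + 8 + 2 + 12 + 8 = 52.
52 ÷ 28 = 1 complete bar with 24 left over.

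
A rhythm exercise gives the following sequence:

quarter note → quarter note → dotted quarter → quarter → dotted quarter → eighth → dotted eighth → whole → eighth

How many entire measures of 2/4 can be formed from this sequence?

5

One bar of 2/4 = 8 sixteenth notes.
Each duration in sixteenth notes: quarter note = 4; quarter note = 4; dotted quarter = 6; quarter = 4; dotted quarter = 6; eighth = 2; dotted eighth = 3; whole = 16; eighth = 2.
Altogether 4 + 4 + 6 + 4 + 6 + 2 + 3 + 16 + 2 = 47.
47 ÷ 8 = 5 complete bars with 7 left over.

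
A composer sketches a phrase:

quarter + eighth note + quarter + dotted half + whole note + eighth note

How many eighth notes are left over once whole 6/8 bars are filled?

One bar of 6/8 = 6 eighth notes.
Convert each value to eighth notes: quarter = 2; eighth note = 1; quarter = 2; dotted half = 6; whole note = 8; eighth note = 1.
Total: 2 + 1 + 2 + 6 + 8 + 1 = 20.
20 ÷ 6 = 3 complete bars with 2 eighth notes remaining.

2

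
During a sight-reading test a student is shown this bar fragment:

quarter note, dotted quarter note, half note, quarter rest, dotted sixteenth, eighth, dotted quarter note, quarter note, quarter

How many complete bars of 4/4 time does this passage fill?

One bar of 4/4 = 32 thirty-second notes.
Working in thirty-second notes: quarter note = 8; dotted quarter note = 12; half note = 16; quarter rest = 8; dotted sixteenth = 3; eighth = 4; dotted quarter note = 12; quarter note = 8; quarter = 8.
Altogether 8 + 12 + 16 + 8 + 3 + 4 + 12 + 8 + 8 = 79.
79 ÷ 32 = 2 complete bars with 15 left over.

2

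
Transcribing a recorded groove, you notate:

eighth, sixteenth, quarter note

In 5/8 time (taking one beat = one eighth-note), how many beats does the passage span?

One eighth-note beat = 2 sixteenth notes.
Express everything in sixteenth notes: eighth = 2; sixteenth = 1; quarter note = 4.
Altogether 2 + 1 + 4 = 7.
7 ÷ 2 = 3.5 beats.

3.5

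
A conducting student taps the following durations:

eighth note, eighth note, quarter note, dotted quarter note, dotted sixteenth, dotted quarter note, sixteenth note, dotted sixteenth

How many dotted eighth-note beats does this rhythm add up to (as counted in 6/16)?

One dotted eighth-note beat = 6 thirty-second notes.
Express everything in thirty-second notes: eighth note = 4; eighth note = 4; quarter note = 8; dotted quarter note = 12; dotted sixteenth = 3; dotted quarter note = 12; sixteenth note = 2; dotted sixteenth = 3.
Adding: 4 + 4 + 8 + 12 + 3 + 12 + 2 + 3 = 48.
48 ÷ 6 = 8 beats.

8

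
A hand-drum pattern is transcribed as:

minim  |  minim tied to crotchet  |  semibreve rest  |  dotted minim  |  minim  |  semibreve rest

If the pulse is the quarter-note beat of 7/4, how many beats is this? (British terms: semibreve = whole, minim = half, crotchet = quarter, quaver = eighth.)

One quarter-note beat = 2 eighth notes.
Express everything in eighth notes: minim = 4; minim tied to crotchet (minim + crotchet) = 6; semibreve rest = 8; dotted minim = 6; minim = 4; semibreve rest = 8.
Sum: 4 + 6 + 8 + 6 + 4 + 8 = 36.
36 ÷ 2 = 18 beats.

18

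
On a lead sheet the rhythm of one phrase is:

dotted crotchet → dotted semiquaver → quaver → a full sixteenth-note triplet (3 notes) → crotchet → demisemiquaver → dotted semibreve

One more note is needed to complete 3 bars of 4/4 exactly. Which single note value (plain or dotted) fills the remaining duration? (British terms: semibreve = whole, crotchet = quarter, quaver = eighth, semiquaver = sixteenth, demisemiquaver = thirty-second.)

3 bars of 4/4 = 96 thirty-second notes.
Working in thirty-second notes: dotted crotchet = 12; dotted semiquaver = 3; quaver = 4; a full sixteenth-note triplet (3 notes) (three triplet sixteenths span one eighth) = 4; crotchet = 8; demisemiquaver = 1; dotted semibreve = 48.
Altogether 12 + 3 + 4 + 4 + 8 + 1 + 48 = 80.
Remaining: 96 − 80 = 16 thirty-second notes, which is a half note.

half note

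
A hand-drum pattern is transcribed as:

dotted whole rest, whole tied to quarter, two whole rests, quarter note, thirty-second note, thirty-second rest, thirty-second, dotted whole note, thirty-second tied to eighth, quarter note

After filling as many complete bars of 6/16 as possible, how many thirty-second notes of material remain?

One bar of 6/16 = 12 thirty-second notes.
Working in thirty-second notes: dotted whole rest = 48; whole tied to quarter (whole + quarter) = 40; whole rest = 32; whole rest = 32; quarter note = 8; thirty-second note = 1; thirty-second rest = 1; thirty-second = 1; dotted whole note = 48; thirty-second tied to eighth (thirty-second + eighth) = 5; quarter note = 8.
Sum: 48 + 40 + 32 + 32 + 8 + 1 + 1 + 1 + 48 + 5 + 8 = 224.
224 ÷ 12 = 18 complete bars with 8 thirty-second notes remaining.

8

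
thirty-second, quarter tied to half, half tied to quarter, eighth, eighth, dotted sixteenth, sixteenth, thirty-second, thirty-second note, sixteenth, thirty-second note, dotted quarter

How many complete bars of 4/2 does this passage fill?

1

One bar of 4/2 = 64 thirty-second notes.
Express everything in thirty-second notes: thirty-second = 1; quarter tied to half (quarter + half) = 24; half tied to quarter (half + quarter) = 24; eighth = 4; eighth = 4; dotted sixteenth = 3; sixteenth = 2; thirty-second = 1; thirty-second note = 1; sixteenth = 2; thirty-second note = 1; dotted quarter = 12.
Sum: 1 + 24 + 24 + 4 + 4 + 3 + 2 + 1 + 1 + 2 + 1 + 12 = 79.
79 ÷ 64 = 1 complete bar with 15 left over.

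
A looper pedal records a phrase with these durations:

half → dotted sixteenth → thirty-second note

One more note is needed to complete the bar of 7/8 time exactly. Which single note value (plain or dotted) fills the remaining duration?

quarter note

The bar of 7/8 = 28 thirty-second notes.
Working in thirty-second notes: half = 16; dotted sixteenth = 3; thirty-second note = 1.
Sum: 16 + 3 + 1 = 20.
Remaining: 28 − 20 = 8 thirty-second notes, which is a quarter note.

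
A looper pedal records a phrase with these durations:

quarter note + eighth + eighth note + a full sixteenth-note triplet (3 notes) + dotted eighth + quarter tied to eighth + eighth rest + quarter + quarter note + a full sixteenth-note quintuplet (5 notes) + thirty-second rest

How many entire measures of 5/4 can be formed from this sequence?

1

One bar of 5/4 = 40 thirty-second notes.
Working in thirty-second notes: quarter note = 8; eighth = 4; eighth note = 4; a full sixteenth-note triplet (3 notes) (three triplet sixteenths span one eighth) = 4; dotted eighth = 6; quarter tied to eighth (quarter + eighth) = 12; eighth rest = 4; quarter = 8; quarter note = 8; a full sixteenth-note quintuplet (5 notes) (five quintuplet sixteenths span one quarter) = 8; thirty-second rest = 1.
Total: 8 + 4 + 4 + 4 + 6 + 12 + 4 + 8 + 8 + 8 + 1 = 67.
67 ÷ 40 = 1 complete bar with 27 left over.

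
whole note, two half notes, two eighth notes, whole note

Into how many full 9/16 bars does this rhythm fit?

5

One bar of 9/16 = 9 sixteenth notes.
Express everything in sixteenth notes: whole note = 16; half note = 8; half note = 8; eighth note = 2; eighth note = 2; whole note = 16.
Adding: 16 + 8 + 8 + 2 + 2 + 16 = 52.
52 ÷ 9 = 5 complete bars with 7 left over.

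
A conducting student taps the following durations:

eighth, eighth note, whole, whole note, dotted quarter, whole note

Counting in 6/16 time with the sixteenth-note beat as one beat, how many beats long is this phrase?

58

One sixteenth-note beat = 2 thirty-second notes.
Each duration in thirty-second notes: eighth = 4; eighth note = 4; whole = 32; whole note = 32; dotted quarter = 12; whole note = 32.
Adding: 4 + 4 + 32 + 32 + 12 + 32 = 116.
116 ÷ 2 = 58 beats.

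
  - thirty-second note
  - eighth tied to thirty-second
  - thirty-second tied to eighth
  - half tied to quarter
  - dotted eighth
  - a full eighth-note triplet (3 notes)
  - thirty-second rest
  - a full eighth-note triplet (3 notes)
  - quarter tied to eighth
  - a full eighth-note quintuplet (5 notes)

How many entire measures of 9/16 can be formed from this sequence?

One bar of 9/16 = 18 thirty-second notes.
Each duration in thirty-second notes: thirty-second note = 1; eighth tied to thirty-second (eighth + thirty-second) = 5; thirty-second tied to eighth (thirty-second + eighth) = 5; half tied to quarter (half + quarter) = 24; dotted eighth = 6; a full eighth-note triplet (3 notes) (three triplet eighths span one quarter) = 8; thirty-second rest = 1; a full eighth-note triplet (3 notes) (three triplet eighths span one quarter) = 8; quarter tied to eighth (quarter + eighth) = 12; a full eighth-note quintuplet (5 notes) (five quintuplet eighths span one half) = 16.
Adding: 1 + 5 + 5 + 24 + 6 + 8 + 1 + 8 + 12 + 16 = 86.
86 ÷ 18 = 4 complete bars with 14 left over.

4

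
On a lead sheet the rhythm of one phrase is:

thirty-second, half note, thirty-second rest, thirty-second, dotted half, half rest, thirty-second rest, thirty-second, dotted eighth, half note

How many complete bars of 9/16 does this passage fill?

4

One bar of 9/16 = 18 thirty-second notes.
Express everything in thirty-second notes: thirty-second = 1; half note = 16; thirty-second rest = 1; thirty-second = 1; dotted half = 24; half rest = 16; thirty-second rest = 1; thirty-second = 1; dotted eighth = 6; half note = 16.
Adding: 1 + 16 + 1 + 1 + 24 + 16 + 1 + 1 + 6 + 16 = 83.
83 ÷ 18 = 4 complete bars with 11 left over.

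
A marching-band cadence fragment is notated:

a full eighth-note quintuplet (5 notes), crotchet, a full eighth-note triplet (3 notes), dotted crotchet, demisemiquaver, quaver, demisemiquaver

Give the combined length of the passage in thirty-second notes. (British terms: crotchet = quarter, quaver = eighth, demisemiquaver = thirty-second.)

50

Each duration in thirty-second notes: a full eighth-note quintuplet (5 notes) (five quintuplet eighths span one half) = 16; crotchet = 8; a full eighth-note triplet (3 notes) (three triplet eighths span one quarter) = 8; dotted crotchet = 12; demisemiquaver = 1; quaver = 4; demisemiquaver = 1.
Sum: 16 + 8 + 8 + 12 + 1 + 4 + 1 = 50 thirty-second notes.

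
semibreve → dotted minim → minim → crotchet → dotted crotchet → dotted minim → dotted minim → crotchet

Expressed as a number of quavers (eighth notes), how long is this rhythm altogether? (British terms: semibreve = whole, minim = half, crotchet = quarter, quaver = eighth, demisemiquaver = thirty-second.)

37

Each duration in eighth notes: semibreve = 8; dotted minim = 6; minim = 4; crotchet = 2; dotted crotchet = 3; dotted minim = 6; dotted minim = 6; crotchet = 2.
Adding: 8 + 6 + 4 + 2 + 3 + 6 + 6 + 2 = 37 eighth notes.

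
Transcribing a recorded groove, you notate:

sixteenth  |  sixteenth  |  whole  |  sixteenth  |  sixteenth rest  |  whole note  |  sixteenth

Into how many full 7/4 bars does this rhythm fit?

One bar of 7/4 = 28 sixteenth notes.
Each duration in sixteenth notes: sixteenth = 1; sixteenth = 1; whole = 16; sixteenth = 1; sixteenth rest = 1; whole note = 16; sixteenth = 1.
Altogether 1 + 1 + 16 + 1 + 1 + 16 + 1 = 37.
37 ÷ 28 = 1 complete bar with 9 left over.

1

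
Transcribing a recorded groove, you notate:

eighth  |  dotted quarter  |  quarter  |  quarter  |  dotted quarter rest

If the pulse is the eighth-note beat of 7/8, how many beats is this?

One eighth-note beat = 2 sixteenth notes.
Express everything in sixteenth notes: eighth = 2; dotted quarter = 6; quarter = 4; quarter = 4; dotted quarter rest = 6.
Total: 2 + 6 + 4 + 4 + 6 = 22.
22 ÷ 2 = 11 beats.

11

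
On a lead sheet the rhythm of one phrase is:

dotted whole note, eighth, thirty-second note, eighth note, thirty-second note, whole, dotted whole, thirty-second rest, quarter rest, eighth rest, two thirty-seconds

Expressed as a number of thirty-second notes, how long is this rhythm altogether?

153

Convert each value to thirty-second notes: dotted whole note = 48; eighth = 4; thirty-second note = 1; eighth note = 4; thirty-second note = 1; whole = 32; dotted whole = 48; thirty-second rest = 1; quarter rest = 8; eighth rest = 4; thirty-second = 1; thirty-second = 1.
Adding: 48 + 4 + 1 + 4 + 1 + 32 + 48 + 1 + 8 + 4 + 1 + 1 = 153 thirty-second notes.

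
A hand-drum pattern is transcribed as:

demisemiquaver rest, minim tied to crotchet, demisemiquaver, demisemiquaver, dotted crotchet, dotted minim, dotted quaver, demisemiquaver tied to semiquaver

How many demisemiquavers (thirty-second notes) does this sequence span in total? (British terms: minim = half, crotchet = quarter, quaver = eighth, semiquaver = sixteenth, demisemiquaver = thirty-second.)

In thirty-second notes: demisemiquaver rest = 1; minim tied to crotchet (minim + crotchet) = 24; demisemiquaver = 1; demisemiquaver = 1; dotted crotchet = 12; dotted minim = 24; dotted quaver = 6; demisemiquaver tied to semiquaver (demisemiquaver + semiquaver) = 3.
Total: 1 + 24 + 1 + 1 + 12 + 24 + 6 + 3 = 72 thirty-second notes.

72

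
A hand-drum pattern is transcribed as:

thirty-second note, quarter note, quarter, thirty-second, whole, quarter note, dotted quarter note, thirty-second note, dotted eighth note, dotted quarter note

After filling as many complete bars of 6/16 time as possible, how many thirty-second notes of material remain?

One bar of 6/16 = 12 thirty-second notes.
Working in thirty-second notes: thirty-second note = 1; quarter note = 8; quarter = 8; thirty-second = 1; whole = 32; quarter note = 8; dotted quarter note = 12; thirty-second note = 1; dotted eighth note = 6; dotted quarter note = 12.
Altogether 1 + 8 + 8 + 1 + 32 + 8 + 12 + 1 + 6 + 12 = 89.
89 ÷ 12 = 7 complete bars with 5 thirty-second notes remaining.

5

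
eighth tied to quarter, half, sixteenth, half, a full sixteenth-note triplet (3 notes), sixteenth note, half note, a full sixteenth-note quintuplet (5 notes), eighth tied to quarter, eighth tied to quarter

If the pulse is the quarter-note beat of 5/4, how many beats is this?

12.5

One quarter-note beat = 4 sixteenth notes.
In sixteenth notes: eighth tied to quarter (eighth + quarter) = 6; half = 8; sixteenth = 1; half = 8; a full sixteenth-note triplet (3 notes) (three triplet sixteenths span one eighth) = 2; sixteenth note = 1; half note = 8; a full sixteenth-note quintuplet (5 notes) (five quintuplet sixteenths span one quarter) = 4; eighth tied to quarter (eighth + quarter) = 6; eighth tied to quarter (eighth + quarter) = 6.
Altogether 6 + 8 + 1 + 8 + 2 + 1 + 8 + 4 + 6 + 6 = 50.
50 ÷ 4 = 12.5 beats.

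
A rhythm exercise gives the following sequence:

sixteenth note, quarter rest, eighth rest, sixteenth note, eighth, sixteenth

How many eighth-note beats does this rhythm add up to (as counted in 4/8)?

5.5

One eighth-note beat = 2 sixteenth notes.
Express everything in sixteenth notes: sixteenth note = 1; quarter rest = 4; eighth rest = 2; sixteenth note = 1; eighth = 2; sixteenth = 1.
Altogether 1 + 4 + 2 + 1 + 2 + 1 = 11.
11 ÷ 2 = 5.5 beats.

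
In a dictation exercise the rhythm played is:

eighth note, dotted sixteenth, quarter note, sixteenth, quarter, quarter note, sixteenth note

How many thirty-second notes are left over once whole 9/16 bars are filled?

17

One bar of 9/16 = 18 thirty-second notes.
In thirty-second notes: eighth note = 4; dotted sixteenth = 3; quarter note = 8; sixteenth = 2; quarter = 8; quarter note = 8; sixteenth note = 2.
Sum: 4 + 3 + 8 + 2 + 8 + 8 + 2 = 35.
35 ÷ 18 = 1 complete bar with 17 thirty-second notes remaining.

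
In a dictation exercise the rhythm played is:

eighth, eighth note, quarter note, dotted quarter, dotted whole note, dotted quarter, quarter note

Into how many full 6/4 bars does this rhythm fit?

2

One bar of 6/4 = 12 eighth notes.
Working in eighth notes: eighth = 1; eighth note = 1; quarter note = 2; dotted quarter = 3; dotted whole note = 12; dotted quarter = 3; quarter note = 2.
Altogether 1 + 1 + 2 + 3 + 12 + 3 + 2 = 24.
24 ÷ 12 = 2 complete bars with 0 left over.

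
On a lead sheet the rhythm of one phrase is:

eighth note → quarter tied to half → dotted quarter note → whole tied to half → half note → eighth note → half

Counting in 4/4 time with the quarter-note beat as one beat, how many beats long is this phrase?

One quarter-note beat = 2 eighth notes.
Working in eighth notes: eighth note = 1; quarter tied to half (quarter + half) = 6; dotted quarter note = 3; whole tied to half (whole + half) = 12; half note = 4; eighth note = 1; half = 4.
Sum: 1 + 6 + 3 + 12 + 4 + 1 + 4 = 31.
31 ÷ 2 = 15.5 beats.

15.5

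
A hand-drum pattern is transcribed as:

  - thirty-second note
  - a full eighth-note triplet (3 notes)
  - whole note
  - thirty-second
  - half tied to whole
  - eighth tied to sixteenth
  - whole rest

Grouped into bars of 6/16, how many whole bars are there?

One bar of 6/16 = 12 thirty-second notes.
In thirty-second notes: thirty-second note = 1; a full eighth-note triplet (3 notes) (three triplet eighths span one quarter) = 8; whole note = 32; thirty-second = 1; half tied to whole (half + whole) = 48; eighth tied to sixteenth (eighth + sixteenth) = 6; whole rest = 32.
Total: 1 + 8 + 32 + 1 + 48 + 6 + 32 = 128.
128 ÷ 12 = 10 complete bars with 8 left over.

10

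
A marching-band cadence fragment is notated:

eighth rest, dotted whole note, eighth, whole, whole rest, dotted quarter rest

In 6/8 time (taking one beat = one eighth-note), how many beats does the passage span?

33

One eighth-note beat = 2 sixteenth notes.
Convert each value to sixteenth notes: eighth rest = 2; dotted whole note = 24; eighth = 2; whole = 16; whole rest = 16; dotted quarter rest = 6.
Altogether 2 + 24 + 2 + 16 + 16 + 6 = 66.
66 ÷ 2 = 33 beats.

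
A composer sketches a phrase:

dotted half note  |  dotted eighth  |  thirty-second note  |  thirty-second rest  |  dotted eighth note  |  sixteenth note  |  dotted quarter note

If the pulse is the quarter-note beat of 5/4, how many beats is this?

6.5

One quarter-note beat = 8 thirty-second notes.
In thirty-second notes: dotted half note = 24; dotted eighth = 6; thirty-second note = 1; thirty-second rest = 1; dotted eighth note = 6; sixteenth note = 2; dotted quarter note = 12.
Adding: 24 + 6 + 1 + 1 + 6 + 2 + 12 = 52.
52 ÷ 8 = 6.5 beats.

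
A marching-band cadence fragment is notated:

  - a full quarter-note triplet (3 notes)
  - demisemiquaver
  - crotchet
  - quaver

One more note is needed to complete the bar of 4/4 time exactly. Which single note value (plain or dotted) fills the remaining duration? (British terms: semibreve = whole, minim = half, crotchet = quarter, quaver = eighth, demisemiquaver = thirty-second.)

dotted sixteenth note

The bar of 4/4 = 32 thirty-second notes.
Working in thirty-second notes: a full quarter-note triplet (3 notes) (three triplet quarters span one half) = 16; demisemiquaver = 1; crotchet = 8; quaver = 4.
Altogether 16 + 1 + 8 + 4 = 29.
Remaining: 32 − 29 = 3 thirty-second notes, which is a dotted sixteenth note.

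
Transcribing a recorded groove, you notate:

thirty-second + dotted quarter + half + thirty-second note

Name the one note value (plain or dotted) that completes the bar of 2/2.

The bar of 2/2 = 32 thirty-second notes.
In thirty-second notes: thirty-second = 1; dotted quarter = 12; half = 16; thirty-second note = 1.
Total: 1 + 12 + 16 + 1 = 30.
Remaining: 32 − 30 = 2 thirty-second notes, which is a sixteenth note.

sixteenth note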